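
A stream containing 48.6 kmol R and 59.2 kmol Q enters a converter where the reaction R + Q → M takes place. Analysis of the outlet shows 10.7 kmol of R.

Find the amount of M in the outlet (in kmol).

37.9 kmol

For R: n = n₀ − 1ξ → 10.7 = 48.6 − 1ξ, giving ξ = 37.9 kmol.
Outlet amounts (n = n₀ + ν ξ):
  R: 48.6 − 1(37.9) = 10.7
  Q: 59.2 − 1(37.9) = 21.3
  M: 0 + 1(37.9) = 37.9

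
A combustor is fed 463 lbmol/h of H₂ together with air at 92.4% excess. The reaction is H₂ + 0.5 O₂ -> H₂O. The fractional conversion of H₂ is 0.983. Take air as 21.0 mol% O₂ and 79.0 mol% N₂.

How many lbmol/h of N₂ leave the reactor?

Stoichiometric O₂ = 0.5 × 463 = 231.5 lbmol/h; O₂ fed = 231.5 × 1.924 = 445.4 lbmol/h.
N₂ fed = 445.4 × 79/21 = 1676 lbmol/h.
Fuel reacted = 0.983 × 463 → ξ = 455.1 lbmol/h.
Outlet (n = n₀ + ν ξ):
  H₂: 463 − 1(455.1) = 7.871
  O₂: 445.4 − 0.5(455.1) = 217.8
  N₂: 1676 (inert)
  H₂O: 0 + 1(455.1) = 455.1

1680 lbmol/h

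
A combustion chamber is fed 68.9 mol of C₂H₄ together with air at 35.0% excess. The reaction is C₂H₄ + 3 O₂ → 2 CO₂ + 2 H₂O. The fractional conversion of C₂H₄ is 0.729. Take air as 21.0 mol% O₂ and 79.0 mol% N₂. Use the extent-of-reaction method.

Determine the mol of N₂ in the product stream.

1050 mol

Stoichiometric O₂ = 3 × 68.9 = 206.7 mol; O₂ fed = 206.7 × 1.350 = 279 mol.
N₂ fed = 279 × 79/21 = 1050 mol.
Fuel reacted = 0.729 × 68.9 → ξ = 50.23 mol.
Outlet (n = n₀ + ν ξ):
  C₂H₄: 68.9 − 1(50.23) = 18.67
  O₂: 279 − 3(50.23) = 128.4
  N₂: 1050 (inert)
  CO₂: 0 + 2(50.23) = 100.5
  H₂O: 0 + 2(50.23) = 100.5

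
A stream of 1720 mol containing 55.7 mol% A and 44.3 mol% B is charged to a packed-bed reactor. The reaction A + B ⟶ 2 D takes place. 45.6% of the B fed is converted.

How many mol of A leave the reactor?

611 mol

B reacted = 0.456 × 762 = 347.5 mol; ν_B = −1, so ξ = 347.5/1 = 347.5 mol.
Outlet amounts (n = n₀ + ν ξ):
  A: 958 − 1(347.5) = 610.6
  B: 762 − 1(347.5) = 414.5
  D: 0 + 2(347.5) = 694.9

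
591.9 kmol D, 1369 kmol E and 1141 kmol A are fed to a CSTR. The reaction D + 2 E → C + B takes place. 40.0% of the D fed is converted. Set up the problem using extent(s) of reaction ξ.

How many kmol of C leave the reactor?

D reacted = 0.4 × 591.9 = 236.8 kmol; ν_D = −1, so ξ = 236.8/1 = 236.8 kmol.
Outlet amounts (n = n₀ + ν ξ):
  D: 591.9 − 1(236.8) = 355.1
  E: 1369 − 2(236.8) = 895.5
  C: 0 + 1(236.8) = 236.8
  B: 0 + 1(236.8) = 236.8
  A: 1141 (inert)

237 kmol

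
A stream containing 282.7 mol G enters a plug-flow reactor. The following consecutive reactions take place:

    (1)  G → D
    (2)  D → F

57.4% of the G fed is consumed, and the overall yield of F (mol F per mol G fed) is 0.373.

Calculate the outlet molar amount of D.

Conversion of G: G consumed = 1ξ₁ = 0.574 × 282.7 → ξ₁ = 162.3 mol.
Yield of F: 1ξ₂ / 282.7 = 0.373 → ξ₂ = 105.4 mol.
Outlet amounts (n = n₀ + Σ ν·ξ):
  G: 282.7 − 1(162.3) = 120.4
  D: 0 + 1(162.3) − 1(105.4) = 56.82
  F: 0 + 1(105.4) = 105.4

56.8 mol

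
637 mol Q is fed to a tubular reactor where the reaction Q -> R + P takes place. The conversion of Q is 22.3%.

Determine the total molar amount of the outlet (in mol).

Q reacted = 0.223 × 637 = 142.1 mol; ν_Q = −1, so ξ = 142.1/1 = 142.1 mol.
Outlet amounts (n = n₀ + ν ξ):
  Q: 637 − 1(142.1) = 494.9
  R: 0 + 1(142.1) = 142.1
  P: 0 + 1(142.1) = 142.1
Total out = 494.9 + 142.1 + 142.1 = 779.1 mol.

779 mol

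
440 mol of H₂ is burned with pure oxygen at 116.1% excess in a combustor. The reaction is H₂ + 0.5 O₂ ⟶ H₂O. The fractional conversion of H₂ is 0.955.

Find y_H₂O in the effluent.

Stoichiometric O₂ = 0.5 × 440 = 220 mol; O₂ fed = 220 × 2.161 = 475.4 mol.
Fuel reacted = 0.955 × 440 → ξ = 420.2 mol.
Outlet (n = n₀ + ν ξ):
  H₂: 440 − 1(420.2) = 19.8
  O₂: 475.4 − 0.5(420.2) = 265.3
  H₂O: 0 + 1(420.2) = 420.2
Total out = 705.3 mol; y_H₂O = 420.2 / 705.3 = 0.5958.

0.596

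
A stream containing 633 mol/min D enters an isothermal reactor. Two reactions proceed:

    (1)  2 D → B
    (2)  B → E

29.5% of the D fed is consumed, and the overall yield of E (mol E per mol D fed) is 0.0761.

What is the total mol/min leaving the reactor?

Conversion of D: D consumed = 2ξ₁ = 0.295 × 633 → ξ₁ = 93.37 mol/min.
Yield of E: 1ξ₂ / 633 = 0.0761 → ξ₂ = 48.17 mol/min.
Outlet amounts (n = n₀ + Σ ν·ξ):
  D: 633 − 2(93.37) = 446.3
  B: 0 + 1(93.37) − 1(48.17) = 45.2
  E: 0 + 1(48.17) = 48.17
Total out = 446.3 + 45.2 + 48.17 = 539.6 mol/min.

540 mol/min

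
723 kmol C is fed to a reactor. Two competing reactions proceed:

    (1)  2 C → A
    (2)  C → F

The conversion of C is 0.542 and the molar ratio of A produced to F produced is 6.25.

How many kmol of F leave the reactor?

29 kmol

Conversion of C: C consumed = 0.542 × 723 = 391.9 kmol = 2ξ₁ + 1ξ₂.
Selectivity: 1ξ₁ / (1ξ₂) = 6.25 → ξ₁ = 6.25 ξ₂.
Substitute: (2·6.25 + 1) ξ₂ = 391.9 → ξ₂ = 29.03 kmol, ξ₁ = 181.4 kmol.
Outlet amounts (n = n₀ + Σ ν·ξ):
  C: 723 − 2(181.4) − 1(29.03) = 331.1
  A: 0 + 1(181.4) = 181.4
  F: 0 + 1(29.03) = 29.03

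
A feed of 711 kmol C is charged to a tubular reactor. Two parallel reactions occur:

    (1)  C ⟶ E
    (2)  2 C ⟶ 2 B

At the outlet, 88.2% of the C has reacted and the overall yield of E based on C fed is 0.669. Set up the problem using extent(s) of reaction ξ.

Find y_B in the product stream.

0.213

Yield of E: 1ξ₁ / 711 = 0.669 → ξ₁ = 475.7 kmol.
Conversion of C: 1ξ₁ + 2ξ₂ = 0.882 × 711 = 627.1 → ξ₂ = 75.72 kmol.
Outlet amounts (n = n₀ + Σ ν·ξ):
  C: 711 − 1(475.7) − 2(75.72) = 83.9
  E: 0 + 1(475.7) = 475.7
  B: 0 + 2(75.72) = 151.4
Total out = 711 kmol; y_B = 151.4 / 711 = 0.213.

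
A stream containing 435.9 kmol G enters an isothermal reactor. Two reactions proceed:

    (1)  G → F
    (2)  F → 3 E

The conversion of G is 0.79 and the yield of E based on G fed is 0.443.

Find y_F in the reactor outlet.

0.496

Conversion of G: G consumed = 1ξ₁ = 0.79 × 435.9 → ξ₁ = 344.4 kmol.
Yield of E: 3ξ₂ / 435.9 = 0.443 → ξ₂ = 64.37 kmol.
Outlet amounts (n = n₀ + Σ ν·ξ):
  G: 435.9 − 1(344.4) = 91.54
  F: 0 + 1(344.4) − 1(64.37) = 280
  E: 0 + 3(64.37) = 193.1
Total out = 564.6 kmol; y_F = 280 / 564.6 = 0.4959.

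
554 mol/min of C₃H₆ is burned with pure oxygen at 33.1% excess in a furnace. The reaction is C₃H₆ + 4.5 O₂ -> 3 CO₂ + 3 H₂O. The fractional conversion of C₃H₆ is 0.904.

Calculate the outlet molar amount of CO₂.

1500 mol/min

Stoichiometric O₂ = 4.5 × 554 = 2493 mol/min; O₂ fed = 2493 × 1.331 = 3318 mol/min.
Fuel reacted = 0.904 × 554 → ξ = 500.8 mol/min.
Outlet (n = n₀ + ν ξ):
  C₃H₆: 554 − 1(500.8) = 53.18
  O₂: 3318 − 4.5(500.8) = 1065
  CO₂: 0 + 3(500.8) = 1502
  H₂O: 0 + 3(500.8) = 1502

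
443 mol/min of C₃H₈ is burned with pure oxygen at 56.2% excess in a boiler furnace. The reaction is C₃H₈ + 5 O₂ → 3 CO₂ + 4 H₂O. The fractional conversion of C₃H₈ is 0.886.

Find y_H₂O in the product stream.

Stoichiometric O₂ = 5 × 443 = 2215 mol/min; O₂ fed = 2215 × 1.562 = 3460 mol/min.
Fuel reacted = 0.886 × 443 → ξ = 392.5 mol/min.
Outlet (n = n₀ + ν ξ):
  C₃H₈: 443 − 1(392.5) = 50.5
  O₂: 3460 − 5(392.5) = 1497
  CO₂: 0 + 3(392.5) = 1177
  H₂O: 0 + 4(392.5) = 1570
Total out = 4295 mol/min; y_H₂O = 1570 / 4295 = 0.3655.

0.366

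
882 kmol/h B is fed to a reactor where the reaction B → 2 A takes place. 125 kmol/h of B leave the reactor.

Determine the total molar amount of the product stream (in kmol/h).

1640 kmol/h

For B: n = n₀ − 1ξ → 125 = 882 − 1ξ, giving ξ = 757 kmol/h.
Outlet amounts (n = n₀ + ν ξ):
  B: 882 − 1(757) = 125
  A: 0 + 2(757) = 1514
Total out = 125 + 1514 = 1639 kmol/h.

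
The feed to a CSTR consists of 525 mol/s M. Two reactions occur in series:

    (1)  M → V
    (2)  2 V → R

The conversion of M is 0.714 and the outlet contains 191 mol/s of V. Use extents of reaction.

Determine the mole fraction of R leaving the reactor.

0.212

Conversion of M: M consumed = 1ξ₁ = 0.714 × 525 → ξ₁ = 374.8 mol/s.
V balance: n_V = 0 + 1ξ₁ − 2ξ₂ = 191 → ξ₂ = (1·374.8 − 191)/2 = 91.92 mol/s.
Outlet amounts (n = n₀ + Σ ν·ξ):
  M: 525 − 1(374.8) = 150.2
  V: 0 + 1(374.8) − 2(91.92) = 191
  R: 0 + 1(91.92) = 91.92
Total out = 433.1 mol/s; y_R = 91.92 / 433.1 = 0.2123.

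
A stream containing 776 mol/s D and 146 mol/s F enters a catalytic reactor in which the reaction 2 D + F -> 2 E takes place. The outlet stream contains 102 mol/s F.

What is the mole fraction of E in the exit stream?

For F: n = n₀ − 1ξ → 102 = 146 − 1ξ, giving ξ = 44 mol/s.
Outlet amounts (n = n₀ + ν ξ):
  D: 776 − 2(44) = 688
  F: 146 − 1(44) = 102
  E: 0 + 2(44) = 88
Total out = 878 mol/s; y_E = 88 / 878 = 0.1002.

0.1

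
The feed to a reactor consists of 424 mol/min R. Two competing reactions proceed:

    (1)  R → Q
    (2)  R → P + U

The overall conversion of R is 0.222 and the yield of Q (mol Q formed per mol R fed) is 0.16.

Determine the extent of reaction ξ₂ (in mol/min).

ξ₂ = 26.3 mol/min

Yield of Q: 1ξ₁ / 424 = 0.16 → ξ₁ = 67.84 mol/min.
Conversion of R: 1ξ₁ + 1ξ₂ = 0.222 × 424 = 94.13 → ξ₂ = 26.29 mol/min.
Outlet amounts (n = n₀ + Σ ν·ξ):
  R: 424 − 1(67.84) − 1(26.29) = 329.9
  Q: 0 + 1(67.84) = 67.84
  P: 0 + 1(26.29) = 26.29
  U: 0 + 1(26.29) = 26.29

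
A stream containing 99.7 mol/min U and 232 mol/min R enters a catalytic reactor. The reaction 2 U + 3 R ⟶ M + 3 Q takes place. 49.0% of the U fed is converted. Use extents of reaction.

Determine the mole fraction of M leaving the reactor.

0.0795

U reacted = 0.49 × 99.7 = 48.85 mol/min; ν_U = −2, so ξ = 48.85/2 = 24.43 mol/min.
Outlet amounts (n = n₀ + ν ξ):
  U: 99.7 − 2(24.43) = 50.85
  R: 232 − 3(24.43) = 158.7
  M: 0 + 1(24.43) = 24.43
  Q: 0 + 3(24.43) = 73.28
Total out = 307.3 mol/min; y_M = 24.43 / 307.3 = 0.07949.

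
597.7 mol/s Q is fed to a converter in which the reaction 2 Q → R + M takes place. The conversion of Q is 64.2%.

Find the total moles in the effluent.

Q reacted = 0.642 × 597.7 = 383.7 mol/s; ν_Q = −2, so ξ = 383.7/2 = 191.9 mol/s.
Outlet amounts (n = n₀ + ν ξ):
  Q: 597.7 − 2(191.9) = 214
  R: 0 + 1(191.9) = 191.9
  M: 0 + 1(191.9) = 191.9
Total out = 214 + 191.9 + 191.9 = 597.7 mol/s.

598 mol/s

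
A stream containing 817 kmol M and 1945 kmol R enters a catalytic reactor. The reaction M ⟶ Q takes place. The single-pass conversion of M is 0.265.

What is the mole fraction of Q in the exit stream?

0.0784

M reacted = 0.265 × 817 = 216.5 kmol; ν_M = −1, so ξ = 216.5/1 = 216.5 kmol.
Outlet amounts (n = n₀ + ν ξ):
  M: 817 − 1(216.5) = 600.5
  Q: 0 + 1(216.5) = 216.5
  R: 1945 (inert)
Total out = 2762 kmol; y_Q = 216.5 / 2762 = 0.07839.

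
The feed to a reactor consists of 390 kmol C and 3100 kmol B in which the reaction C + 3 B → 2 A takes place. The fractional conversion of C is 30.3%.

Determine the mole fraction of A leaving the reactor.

0.0726

C reacted = 0.303 × 390 = 118.2 kmol; ν_C = −1, so ξ = 118.2/1 = 118.2 kmol.
Outlet amounts (n = n₀ + ν ξ):
  C: 390 − 1(118.2) = 271.8
  B: 3100 − 3(118.2) = 2745
  A: 0 + 2(118.2) = 236.3
Total out = 3254 kmol; y_A = 236.3 / 3254 = 0.07264.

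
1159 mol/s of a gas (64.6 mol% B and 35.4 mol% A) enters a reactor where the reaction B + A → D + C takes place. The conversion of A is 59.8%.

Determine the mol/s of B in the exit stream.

503 mol/s

A reacted = 0.598 × 410.3 = 245.4 mol/s; ν_A = −1, so ξ = 245.4/1 = 245.4 mol/s.
Outlet amounts (n = n₀ + ν ξ):
  B: 748.7 − 1(245.4) = 503.4
  A: 410.3 − 1(245.4) = 164.9
  D: 0 + 1(245.4) = 245.4
  C: 0 + 1(245.4) = 245.4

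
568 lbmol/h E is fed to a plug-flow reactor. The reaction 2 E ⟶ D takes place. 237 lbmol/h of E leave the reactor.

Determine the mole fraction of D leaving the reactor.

For E: n = n₀ − 2ξ → 237 = 568 − 2ξ, giving ξ = 165.5 lbmol/h.
Outlet amounts (n = n₀ + ν ξ):
  E: 568 − 2(165.5) = 237
  D: 0 + 1(165.5) = 165.5
Total out = 402.5 lbmol/h; y_D = 165.5 / 402.5 = 0.4112.

0.411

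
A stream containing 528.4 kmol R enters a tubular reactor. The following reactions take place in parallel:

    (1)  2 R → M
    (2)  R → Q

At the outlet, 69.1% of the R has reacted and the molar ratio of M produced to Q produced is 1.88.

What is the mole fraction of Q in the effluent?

Conversion of R: R consumed = 0.691 × 528.4 = 365.1 kmol = 2ξ₁ + 1ξ₂.
Selectivity: 1ξ₁ / (1ξ₂) = 1.88 → ξ₁ = 1.88 ξ₂.
Substitute: (2·1.88 + 1) ξ₂ = 365.1 → ξ₂ = 76.71 kmol, ξ₁ = 144.2 kmol.
Outlet amounts (n = n₀ + Σ ν·ξ):
  R: 528.4 − 2(144.2) − 1(76.71) = 163.3
  M: 0 + 1(144.2) = 144.2
  Q: 0 + 1(76.71) = 76.71
Total out = 384.2 kmol; y_Q = 76.71 / 384.2 = 0.1997.

0.2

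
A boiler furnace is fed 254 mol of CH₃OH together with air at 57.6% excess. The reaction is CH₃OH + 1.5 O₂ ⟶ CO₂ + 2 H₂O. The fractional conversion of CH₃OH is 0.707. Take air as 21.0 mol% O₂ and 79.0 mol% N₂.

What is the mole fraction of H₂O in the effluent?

Stoichiometric O₂ = 1.5 × 254 = 381 mol; O₂ fed = 381 × 1.576 = 600.5 mol.
N₂ fed = 600.5 × 79/21 = 2259 mol.
Fuel reacted = 0.707 × 254 → ξ = 179.6 mol.
Outlet (n = n₀ + ν ξ):
  CH₃OH: 254 − 1(179.6) = 74.42
  O₂: 600.5 − 1.5(179.6) = 331.1
  N₂: 2259 (inert)
  CO₂: 0 + 1(179.6) = 179.6
  H₂O: 0 + 2(179.6) = 359.2
Total out = 3203 mol; y_H₂O = 359.2 / 3203 = 0.1121.

0.112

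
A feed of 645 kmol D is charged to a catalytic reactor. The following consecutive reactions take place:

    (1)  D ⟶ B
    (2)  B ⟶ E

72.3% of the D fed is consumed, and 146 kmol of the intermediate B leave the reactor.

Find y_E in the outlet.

Conversion of D: D consumed = 1ξ₁ = 0.723 × 645 → ξ₁ = 466.3 kmol.
B balance: n_B = 0 + 1ξ₁ − 1ξ₂ = 146 → ξ₂ = (1·466.3 − 146)/1 = 320.3 kmol.
Outlet amounts (n = n₀ + Σ ν·ξ):
  D: 645 − 1(466.3) = 178.7
  B: 0 + 1(466.3) − 1(320.3) = 146
  E: 0 + 1(320.3) = 320.3
Total out = 645 kmol; y_E = 320.3 / 645 = 0.4966.

0.497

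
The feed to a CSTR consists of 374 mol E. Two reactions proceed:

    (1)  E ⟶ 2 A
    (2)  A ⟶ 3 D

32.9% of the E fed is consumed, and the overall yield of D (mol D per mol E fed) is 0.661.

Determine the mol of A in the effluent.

Conversion of E: E consumed = 1ξ₁ = 0.329 × 374 → ξ₁ = 123 mol.
Yield of D: 3ξ₂ / 374 = 0.661 → ξ₂ = 82.4 mol.
Outlet amounts (n = n₀ + Σ ν·ξ):
  E: 374 − 1(123) = 251
  A: 0 + 2(123) − 1(82.4) = 163.7
  D: 0 + 3(82.4) = 247.2

164 mol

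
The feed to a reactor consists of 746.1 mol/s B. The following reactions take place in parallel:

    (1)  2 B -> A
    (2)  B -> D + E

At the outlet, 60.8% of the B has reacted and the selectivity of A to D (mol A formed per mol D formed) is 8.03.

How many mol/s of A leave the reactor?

214 mol/s

Conversion of B: B consumed = 0.608 × 746.1 = 453.6 mol/s = 2ξ₁ + 1ξ₂.
Selectivity: 1ξ₁ / (1ξ₂) = 8.03 → ξ₁ = 8.03 ξ₂.
Substitute: (2·8.03 + 1) ξ₂ = 453.6 → ξ₂ = 26.59 mol/s, ξ₁ = 213.5 mol/s.
Outlet amounts (n = n₀ + Σ ν·ξ):
  B: 746.1 − 2(213.5) − 1(26.59) = 292.5
  A: 0 + 1(213.5) = 213.5
  D: 0 + 1(26.59) = 26.59
  E: 0 + 1(26.59) = 26.59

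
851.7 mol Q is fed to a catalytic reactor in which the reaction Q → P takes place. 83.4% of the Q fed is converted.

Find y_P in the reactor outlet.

0.834

Q reacted = 0.834 × 851.7 = 710.3 mol; ν_Q = −1, so ξ = 710.3/1 = 710.3 mol.
Outlet amounts (n = n₀ + ν ξ):
  Q: 851.7 − 1(710.3) = 141.4
  P: 0 + 1(710.3) = 710.3
Total out = 851.7 mol; y_P = 710.3 / 851.7 = 0.834.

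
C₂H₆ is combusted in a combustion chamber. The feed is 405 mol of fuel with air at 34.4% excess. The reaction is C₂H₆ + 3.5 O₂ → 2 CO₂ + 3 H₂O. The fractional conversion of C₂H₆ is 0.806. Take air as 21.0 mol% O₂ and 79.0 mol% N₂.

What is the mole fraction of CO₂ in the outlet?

0.0677

Stoichiometric O₂ = 3.5 × 405 = 1418 mol; O₂ fed = 1418 × 1.344 = 1905 mol.
N₂ fed = 1905 × 79/21 = 7167 mol.
Fuel reacted = 0.806 × 405 → ξ = 326.4 mol.
Outlet (n = n₀ + ν ξ):
  C₂H₆: 405 − 1(326.4) = 78.57
  O₂: 1905 − 3.5(326.4) = 762.6
  N₂: 7167 (inert)
  CO₂: 0 + 2(326.4) = 652.9
  H₂O: 0 + 3(326.4) = 979.3
Total out = 9640 mol; y_CO₂ = 652.9 / 9640 = 0.06772.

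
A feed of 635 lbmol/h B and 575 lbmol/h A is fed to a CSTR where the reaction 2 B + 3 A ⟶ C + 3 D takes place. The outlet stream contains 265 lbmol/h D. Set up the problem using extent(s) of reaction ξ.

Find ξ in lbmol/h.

For D: n = n₀ + 3ξ → 265 = 0 + 3ξ, giving ξ = 88.33 lbmol/h.
Outlet amounts (n = n₀ + ν ξ):
  B: 635 − 2(88.33) = 458.3
  A: 575 − 3(88.33) = 310
  C: 0 + 1(88.33) = 88.33
  D: 0 + 3(88.33) = 265

ξ = 88.3 lbmol/h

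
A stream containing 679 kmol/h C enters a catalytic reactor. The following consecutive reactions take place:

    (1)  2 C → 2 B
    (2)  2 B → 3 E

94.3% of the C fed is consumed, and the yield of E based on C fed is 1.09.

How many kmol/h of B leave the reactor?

Conversion of C: C consumed = 2ξ₁ = 0.943 × 679 → ξ₁ = 320.1 kmol/h.
Yield of E: 3ξ₂ / 679 = 1.09 → ξ₂ = 246.7 kmol/h.
Outlet amounts (n = n₀ + Σ ν·ξ):
  C: 679 − 2(320.1) = 38.7
  B: 0 + 2(320.1) − 2(246.7) = 146.9
  E: 0 + 3(246.7) = 740.1

147 kmol/h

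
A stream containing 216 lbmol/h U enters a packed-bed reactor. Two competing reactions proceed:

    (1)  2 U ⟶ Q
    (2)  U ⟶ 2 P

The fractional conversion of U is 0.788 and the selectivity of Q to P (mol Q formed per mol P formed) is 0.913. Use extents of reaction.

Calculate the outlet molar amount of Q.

Conversion of U: U consumed = 0.788 × 216 = 170.2 lbmol/h = 2ξ₁ + 1ξ₂.
Selectivity: 1ξ₁ / (2ξ₂) = 0.913 → ξ₁ = 1.826 ξ₂.
Substitute: (2·1.826 + 1) ξ₂ = 170.2 → ξ₂ = 36.59 lbmol/h, ξ₁ = 66.81 lbmol/h.
Outlet amounts (n = n₀ + Σ ν·ξ):
  U: 216 − 2(66.81) − 1(36.59) = 45.79
  Q: 0 + 1(66.81) = 66.81
  P: 0 + 2(36.59) = 73.18

66.8 lbmol/h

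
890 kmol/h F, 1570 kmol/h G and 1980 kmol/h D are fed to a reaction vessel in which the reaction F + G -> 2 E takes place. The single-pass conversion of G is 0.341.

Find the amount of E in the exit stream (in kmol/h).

1070 kmol/h

G reacted = 0.341 × 1570 = 535.4 kmol/h; ν_G = −1, so ξ = 535.4/1 = 535.4 kmol/h.
Outlet amounts (n = n₀ + ν ξ):
  F: 890 − 1(535.4) = 354.6
  G: 1570 − 1(535.4) = 1035
  E: 0 + 2(535.4) = 1071
  D: 1980 (inert)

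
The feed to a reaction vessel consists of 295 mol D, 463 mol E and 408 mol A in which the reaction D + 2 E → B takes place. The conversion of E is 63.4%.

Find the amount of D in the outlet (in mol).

148 mol

E reacted = 0.634 × 463 = 293.5 mol; ν_E = −2, so ξ = 293.5/2 = 146.8 mol.
Outlet amounts (n = n₀ + ν ξ):
  D: 295 − 1(146.8) = 148.2
  E: 463 − 2(146.8) = 169.5
  B: 0 + 1(146.8) = 146.8
  A: 408 (inert)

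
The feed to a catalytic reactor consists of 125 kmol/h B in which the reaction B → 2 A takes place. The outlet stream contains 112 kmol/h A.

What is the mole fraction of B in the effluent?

For A: n = n₀ + 2ξ → 112 = 0 + 2ξ, giving ξ = 56 kmol/h.
Outlet amounts (n = n₀ + ν ξ):
  B: 125 − 1(56) = 69
  A: 0 + 2(56) = 112
Total out = 181 kmol/h; y_B = 69 / 181 = 0.3812.

0.381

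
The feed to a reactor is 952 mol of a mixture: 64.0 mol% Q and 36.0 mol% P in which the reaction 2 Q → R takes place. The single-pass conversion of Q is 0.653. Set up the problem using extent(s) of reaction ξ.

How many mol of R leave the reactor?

199 mol

Q reacted = 0.653 × 609.3 = 397.9 mol; ν_Q = −2, so ξ = 397.9/2 = 198.9 mol.
Outlet amounts (n = n₀ + ν ξ):
  Q: 609.3 − 2(198.9) = 211.4
  R: 0 + 1(198.9) = 198.9
  P: 342.7 (inert)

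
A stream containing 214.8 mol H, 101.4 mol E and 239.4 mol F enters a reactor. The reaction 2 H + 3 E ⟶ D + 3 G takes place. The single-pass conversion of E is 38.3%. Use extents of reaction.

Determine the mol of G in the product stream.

38.8 mol

E reacted = 0.383 × 101.4 = 38.84 mol; ν_E = −3, so ξ = 38.84/3 = 12.95 mol.
Outlet amounts (n = n₀ + ν ξ):
  H: 214.8 − 2(12.95) = 188.9
  E: 101.4 − 3(12.95) = 62.56
  D: 0 + 1(12.95) = 12.95
  G: 0 + 3(12.95) = 38.84
  F: 239.4 (inert)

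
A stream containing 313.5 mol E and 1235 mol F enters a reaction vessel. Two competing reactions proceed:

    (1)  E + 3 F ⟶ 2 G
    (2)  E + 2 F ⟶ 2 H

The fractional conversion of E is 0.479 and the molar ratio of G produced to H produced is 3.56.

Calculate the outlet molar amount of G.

234 mol

Conversion of E: E consumed = 0.479 × 313.5 = 150.2 mol = 1ξ₁ + 1ξ₂.
Selectivity: 2ξ₁ / (2ξ₂) = 3.56 → ξ₁ = 3.56 ξ₂.
Substitute: (1·3.56 + 1) ξ₂ = 150.2 → ξ₂ = 32.93 mol, ξ₁ = 117.2 mol.
Outlet amounts (n = n₀ + Σ ν·ξ):
  E: 313.5 − 1(117.2) − 1(32.93) = 163.3
  F: 1235 − 3(117.2) − 2(32.93) = 817.4
  G: 0 + 2(117.2) = 234.5
  H: 0 + 2(32.93) = 65.86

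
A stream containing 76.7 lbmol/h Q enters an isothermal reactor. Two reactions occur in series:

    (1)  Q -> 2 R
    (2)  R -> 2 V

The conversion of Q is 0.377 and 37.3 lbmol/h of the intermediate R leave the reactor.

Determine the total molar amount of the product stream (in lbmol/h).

Conversion of Q: Q consumed = 1ξ₁ = 0.377 × 76.7 → ξ₁ = 28.92 lbmol/h.
R balance: n_R = 0 + 2ξ₁ − 1ξ₂ = 37.3 → ξ₂ = (2·28.92 − 37.3)/1 = 20.53 lbmol/h.
Outlet amounts (n = n₀ + Σ ν·ξ):
  Q: 76.7 − 1(28.92) = 47.78
  R: 0 + 2(28.92) − 1(20.53) = 37.3
  V: 0 + 2(20.53) = 41.06
Total out = 47.78 + 37.3 + 41.06 = 126.1 lbmol/h.

126 lbmol/h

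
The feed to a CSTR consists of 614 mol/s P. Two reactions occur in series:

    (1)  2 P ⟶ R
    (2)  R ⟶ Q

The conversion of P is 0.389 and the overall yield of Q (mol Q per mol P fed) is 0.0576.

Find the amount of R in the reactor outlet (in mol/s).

84.1 mol/s

Conversion of P: P consumed = 2ξ₁ = 0.389 × 614 → ξ₁ = 119.4 mol/s.
Yield of Q: 1ξ₂ / 614 = 0.0576 → ξ₂ = 35.37 mol/s.
Outlet amounts (n = n₀ + Σ ν·ξ):
  P: 614 − 2(119.4) = 375.2
  R: 0 + 1(119.4) − 1(35.37) = 84.06
  Q: 0 + 1(35.37) = 35.37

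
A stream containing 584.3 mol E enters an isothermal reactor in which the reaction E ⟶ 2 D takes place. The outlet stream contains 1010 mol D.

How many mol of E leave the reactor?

79.3 mol

For D: n = n₀ + 2ξ → 1010 = 0 + 2ξ, giving ξ = 505 mol.
Outlet amounts (n = n₀ + ν ξ):
  E: 584.3 − 1(505) = 79.3
  D: 0 + 2(505) = 1010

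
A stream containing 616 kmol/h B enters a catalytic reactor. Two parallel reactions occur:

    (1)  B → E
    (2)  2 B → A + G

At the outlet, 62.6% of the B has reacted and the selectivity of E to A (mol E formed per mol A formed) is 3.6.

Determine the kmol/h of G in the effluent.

Conversion of B: B consumed = 0.626 × 616 = 385.6 kmol/h = 1ξ₁ + 2ξ₂.
Selectivity: 1ξ₁ / (1ξ₂) = 3.6 → ξ₁ = 3.6 ξ₂.
Substitute: (1·3.6 + 2) ξ₂ = 385.6 → ξ₂ = 68.86 kmol/h, ξ₁ = 247.9 kmol/h.
Outlet amounts (n = n₀ + Σ ν·ξ):
  B: 616 − 1(247.9) − 2(68.86) = 230.4
  E: 0 + 1(247.9) = 247.9
  A: 0 + 1(68.86) = 68.86
  G: 0 + 1(68.86) = 68.86

68.9 kmol/h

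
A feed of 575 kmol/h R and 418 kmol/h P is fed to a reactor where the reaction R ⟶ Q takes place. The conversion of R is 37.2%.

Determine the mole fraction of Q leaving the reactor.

0.215

R reacted = 0.372 × 575 = 213.9 kmol/h; ν_R = −1, so ξ = 213.9/1 = 213.9 kmol/h.
Outlet amounts (n = n₀ + ν ξ):
  R: 575 − 1(213.9) = 361.1
  Q: 0 + 1(213.9) = 213.9
  P: 418 (inert)
Total out = 993 kmol/h; y_Q = 213.9 / 993 = 0.2154.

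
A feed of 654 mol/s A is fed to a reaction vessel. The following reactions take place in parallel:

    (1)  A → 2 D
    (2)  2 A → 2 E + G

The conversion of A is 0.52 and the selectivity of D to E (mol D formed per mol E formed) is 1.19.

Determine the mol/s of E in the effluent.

213 mol/s

Conversion of A: A consumed = 0.52 × 654 = 340.1 mol/s = 1ξ₁ + 2ξ₂.
Selectivity: 2ξ₁ / (2ξ₂) = 1.19 → ξ₁ = 1.19 ξ₂.
Substitute: (1·1.19 + 2) ξ₂ = 340.1 → ξ₂ = 106.6 mol/s, ξ₁ = 126.9 mol/s.
Outlet amounts (n = n₀ + Σ ν·ξ):
  A: 654 − 1(126.9) − 2(106.6) = 313.9
  D: 0 + 2(126.9) = 253.7
  E: 0 + 2(106.6) = 213.2
  G: 0 + 1(106.6) = 106.6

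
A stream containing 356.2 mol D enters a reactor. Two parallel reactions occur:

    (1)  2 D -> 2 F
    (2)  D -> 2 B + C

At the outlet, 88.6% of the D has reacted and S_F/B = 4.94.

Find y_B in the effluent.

0.14

Conversion of D: D consumed = 0.886 × 356.2 = 315.6 mol = 2ξ₁ + 1ξ₂.
Selectivity: 2ξ₁ / (2ξ₂) = 4.94 → ξ₁ = 4.94 ξ₂.
Substitute: (2·4.94 + 1) ξ₂ = 315.6 → ξ₂ = 29.01 mol, ξ₁ = 143.3 mol.
Outlet amounts (n = n₀ + Σ ν·ξ):
  D: 356.2 − 2(143.3) − 1(29.01) = 40.61
  F: 0 + 2(143.3) = 286.6
  B: 0 + 2(29.01) = 58.01
  C: 0 + 1(29.01) = 29.01
Total out = 414.2 mol; y_B = 58.01 / 414.2 = 0.1401.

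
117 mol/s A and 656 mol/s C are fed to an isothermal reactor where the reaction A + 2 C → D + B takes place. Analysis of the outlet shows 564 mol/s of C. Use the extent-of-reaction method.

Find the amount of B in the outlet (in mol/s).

46 mol/s

For C: n = n₀ − 2ξ → 564 = 656 − 2ξ, giving ξ = 46 mol/s.
Outlet amounts (n = n₀ + ν ξ):
  A: 117 − 1(46) = 71
  C: 656 − 2(46) = 564
  D: 0 + 1(46) = 46
  B: 0 + 1(46) = 46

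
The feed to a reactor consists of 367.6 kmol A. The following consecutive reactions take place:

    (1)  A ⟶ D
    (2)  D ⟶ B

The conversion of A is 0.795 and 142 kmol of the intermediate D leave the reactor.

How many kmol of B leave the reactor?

Conversion of A: A consumed = 1ξ₁ = 0.795 × 367.6 → ξ₁ = 292.2 kmol.
D balance: n_D = 0 + 1ξ₁ − 1ξ₂ = 142 → ξ₂ = (1·292.2 − 142)/1 = 150.2 kmol.
Outlet amounts (n = n₀ + Σ ν·ξ):
  A: 367.6 − 1(292.2) = 75.36
  D: 0 + 1(292.2) − 1(150.2) = 142
  B: 0 + 1(150.2) = 150.2

150 kmol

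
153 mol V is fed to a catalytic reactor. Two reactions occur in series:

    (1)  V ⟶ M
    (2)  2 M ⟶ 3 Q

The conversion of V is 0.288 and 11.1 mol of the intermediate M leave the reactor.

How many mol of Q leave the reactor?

49.4 mol

Conversion of V: V consumed = 1ξ₁ = 0.288 × 153 → ξ₁ = 44.06 mol.
M balance: n_M = 0 + 1ξ₁ − 2ξ₂ = 11.1 → ξ₂ = (1·44.06 − 11.1)/2 = 16.48 mol.
Outlet amounts (n = n₀ + Σ ν·ξ):
  V: 153 − 1(44.06) = 108.9
  M: 0 + 1(44.06) − 2(16.48) = 11.1
  Q: 0 + 3(16.48) = 49.45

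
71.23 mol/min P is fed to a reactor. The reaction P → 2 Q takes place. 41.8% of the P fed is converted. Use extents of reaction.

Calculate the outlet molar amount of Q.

P reacted = 0.418 × 71.23 = 29.77 mol/min; ν_P = −1, so ξ = 29.77/1 = 29.77 mol/min.
Outlet amounts (n = n₀ + ν ξ):
  P: 71.23 − 1(29.77) = 41.46
  Q: 0 + 2(29.77) = 59.55

59.5 mol/min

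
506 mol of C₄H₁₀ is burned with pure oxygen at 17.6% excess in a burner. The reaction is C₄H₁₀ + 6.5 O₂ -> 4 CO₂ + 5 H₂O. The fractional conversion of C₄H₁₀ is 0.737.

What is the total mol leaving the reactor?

Stoichiometric O₂ = 6.5 × 506 = 3289 mol; O₂ fed = 3289 × 1.176 = 3868 mol.
Fuel reacted = 0.737 × 506 → ξ = 372.9 mol.
Outlet (n = n₀ + ν ξ):
  C₄H₁₀: 506 − 1(372.9) = 133.1
  O₂: 3868 − 6.5(372.9) = 1444
  CO₂: 0 + 4(372.9) = 1492
  H₂O: 0 + 5(372.9) = 1865
Total out = 133.1 + 1444 + 1492 + 1865 = 4933 mol.

4930 mol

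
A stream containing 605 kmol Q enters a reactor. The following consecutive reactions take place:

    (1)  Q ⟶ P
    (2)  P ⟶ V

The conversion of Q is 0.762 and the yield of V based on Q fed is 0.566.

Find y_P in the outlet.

0.196

Conversion of Q: Q consumed = 1ξ₁ = 0.762 × 605 → ξ₁ = 461 kmol.
Yield of V: 1ξ₂ / 605 = 0.566 → ξ₂ = 342.4 kmol.
Outlet amounts (n = n₀ + Σ ν·ξ):
  Q: 605 − 1(461) = 144
  P: 0 + 1(461) − 1(342.4) = 118.6
  V: 0 + 1(342.4) = 342.4
Total out = 605 kmol; y_P = 118.6 / 605 = 0.196.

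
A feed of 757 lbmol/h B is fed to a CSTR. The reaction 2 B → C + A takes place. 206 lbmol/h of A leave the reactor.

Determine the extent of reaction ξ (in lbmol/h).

For A: n = n₀ + 1ξ → 206 = 0 + 1ξ, giving ξ = 206 lbmol/h.
Outlet amounts (n = n₀ + ν ξ):
  B: 757 − 2(206) = 345
  C: 0 + 1(206) = 206
  A: 0 + 1(206) = 206

ξ = 206 lbmol/h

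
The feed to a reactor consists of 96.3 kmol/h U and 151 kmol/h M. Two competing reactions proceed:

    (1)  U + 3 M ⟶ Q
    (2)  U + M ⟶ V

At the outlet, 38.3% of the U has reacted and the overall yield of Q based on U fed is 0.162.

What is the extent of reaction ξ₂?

ξ₂ = 21.3 kmol/h

Yield of Q: 1ξ₁ / 96.3 = 0.162 → ξ₁ = 15.6 kmol/h.
Conversion of U: 1ξ₁ + 1ξ₂ = 0.383 × 96.3 = 36.88 → ξ₂ = 21.28 kmol/h.
Outlet amounts (n = n₀ + Σ ν·ξ):
  U: 96.3 − 1(15.6) − 1(21.28) = 59.42
  M: 151 − 3(15.6) − 1(21.28) = 82.92
  Q: 0 + 1(15.6) = 15.6
  V: 0 + 1(21.28) = 21.28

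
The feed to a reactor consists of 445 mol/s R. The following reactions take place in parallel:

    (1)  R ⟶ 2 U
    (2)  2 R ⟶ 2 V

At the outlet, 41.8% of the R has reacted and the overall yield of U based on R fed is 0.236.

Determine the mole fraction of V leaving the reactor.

0.268

Yield of U: 2ξ₁ / 445 = 0.236 → ξ₁ = 52.51 mol/s.
Conversion of R: 1ξ₁ + 2ξ₂ = 0.418 × 445 = 186 → ξ₂ = 66.75 mol/s.
Outlet amounts (n = n₀ + Σ ν·ξ):
  R: 445 − 1(52.51) − 2(66.75) = 259
  U: 0 + 2(52.51) = 105
  V: 0 + 2(66.75) = 133.5
Total out = 497.5 mol/s; y_V = 133.5 / 497.5 = 0.2683.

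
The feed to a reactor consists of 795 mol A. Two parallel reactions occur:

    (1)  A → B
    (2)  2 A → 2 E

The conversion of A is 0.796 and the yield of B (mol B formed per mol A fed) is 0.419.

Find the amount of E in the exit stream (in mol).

300 mol

Yield of B: 1ξ₁ / 795 = 0.419 → ξ₁ = 333.1 mol.
Conversion of A: 1ξ₁ + 2ξ₂ = 0.796 × 795 = 632.8 → ξ₂ = 149.9 mol.
Outlet amounts (n = n₀ + Σ ν·ξ):
  A: 795 − 1(333.1) − 2(149.9) = 162.2
  B: 0 + 1(333.1) = 333.1
  E: 0 + 2(149.9) = 299.7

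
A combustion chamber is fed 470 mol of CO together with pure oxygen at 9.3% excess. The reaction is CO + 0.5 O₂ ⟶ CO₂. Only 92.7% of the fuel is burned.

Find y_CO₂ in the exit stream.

Stoichiometric O₂ = 0.5 × 470 = 235 mol; O₂ fed = 235 × 1.093 = 256.9 mol.
Fuel reacted = 0.927 × 470 → ξ = 435.7 mol.
Outlet (n = n₀ + ν ξ):
  CO: 470 − 1(435.7) = 34.31
  O₂: 256.9 − 0.5(435.7) = 39.01
  CO₂: 0 + 1(435.7) = 435.7
Total out = 509 mol; y_CO₂ = 435.7 / 509 = 0.856.

0.856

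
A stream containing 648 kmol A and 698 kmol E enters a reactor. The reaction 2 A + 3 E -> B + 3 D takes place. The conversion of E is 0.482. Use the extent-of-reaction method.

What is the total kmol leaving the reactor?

E reacted = 0.482 × 698 = 336.4 kmol; ν_E = −3, so ξ = 336.4/3 = 112.1 kmol.
Outlet amounts (n = n₀ + ν ξ):
  A: 648 − 2(112.1) = 423.7
  E: 698 − 3(112.1) = 361.6
  B: 0 + 1(112.1) = 112.1
  D: 0 + 3(112.1) = 336.4
Total out = 423.7 + 361.6 + 112.1 + 336.4 = 1234 kmol.

1230 kmol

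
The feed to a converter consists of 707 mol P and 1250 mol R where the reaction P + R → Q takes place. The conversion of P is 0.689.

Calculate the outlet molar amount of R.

P reacted = 0.689 × 707 = 487.1 mol; ν_P = −1, so ξ = 487.1/1 = 487.1 mol.
Outlet amounts (n = n₀ + ν ξ):
  P: 707 − 1(487.1) = 219.9
  R: 1250 − 1(487.1) = 762.9
  Q: 0 + 1(487.1) = 487.1

763 mol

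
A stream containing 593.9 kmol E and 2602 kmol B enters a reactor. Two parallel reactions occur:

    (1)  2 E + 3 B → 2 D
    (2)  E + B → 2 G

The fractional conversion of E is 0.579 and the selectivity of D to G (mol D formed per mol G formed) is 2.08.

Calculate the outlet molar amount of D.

277 kmol

Conversion of E: E consumed = 0.579 × 593.9 = 343.9 kmol = 2ξ₁ + 1ξ₂.
Selectivity: 2ξ₁ / (2ξ₂) = 2.08 → ξ₁ = 2.08 ξ₂.
Substitute: (2·2.08 + 1) ξ₂ = 343.9 → ξ₂ = 66.64 kmol, ξ₁ = 138.6 kmol.
Outlet amounts (n = n₀ + Σ ν·ξ):
  E: 593.9 − 2(138.6) − 1(66.64) = 250
  B: 2602 − 3(138.6) − 1(66.64) = 2120
  D: 0 + 2(138.6) = 277.2
  G: 0 + 2(66.64) = 133.3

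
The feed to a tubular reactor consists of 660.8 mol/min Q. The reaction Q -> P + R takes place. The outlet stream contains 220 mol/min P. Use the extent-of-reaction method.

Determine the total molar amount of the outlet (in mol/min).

881 mol/min

For P: n = n₀ + 1ξ → 220 = 0 + 1ξ, giving ξ = 220 mol/min.
Outlet amounts (n = n₀ + ν ξ):
  Q: 660.8 − 1(220) = 440.8
  P: 0 + 1(220) = 220
  R: 0 + 1(220) = 220
Total out = 440.8 + 220 + 220 = 880.8 mol/min.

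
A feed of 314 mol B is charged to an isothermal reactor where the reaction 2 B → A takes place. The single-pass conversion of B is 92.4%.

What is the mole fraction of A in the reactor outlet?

B reacted = 0.924 × 314 = 290.1 mol; ν_B = −2, so ξ = 290.1/2 = 145.1 mol.
Outlet amounts (n = n₀ + ν ξ):
  B: 314 − 2(145.1) = 23.86
  A: 0 + 1(145.1) = 145.1
Total out = 168.9 mol; y_A = 145.1 / 168.9 = 0.8587.

0.859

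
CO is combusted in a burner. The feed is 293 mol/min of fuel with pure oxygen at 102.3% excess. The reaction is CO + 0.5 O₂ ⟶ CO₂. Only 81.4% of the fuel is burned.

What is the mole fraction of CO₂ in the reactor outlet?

0.507

Stoichiometric O₂ = 0.5 × 293 = 146.5 mol/min; O₂ fed = 146.5 × 2.023 = 296.4 mol/min.
Fuel reacted = 0.814 × 293 → ξ = 238.5 mol/min.
Outlet (n = n₀ + ν ξ):
  CO: 293 − 1(238.5) = 54.5
  O₂: 296.4 − 0.5(238.5) = 177.1
  CO₂: 0 + 1(238.5) = 238.5
Total out = 470.1 mol/min; y_CO₂ = 238.5 / 470.1 = 0.5073.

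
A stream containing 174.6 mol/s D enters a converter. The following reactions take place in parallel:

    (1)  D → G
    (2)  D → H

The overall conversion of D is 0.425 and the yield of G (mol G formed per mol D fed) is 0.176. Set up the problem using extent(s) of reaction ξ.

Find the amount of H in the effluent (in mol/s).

43.5 mol/s

Yield of G: 1ξ₁ / 174.6 = 0.176 → ξ₁ = 30.73 mol/s.
Conversion of D: 1ξ₁ + 1ξ₂ = 0.425 × 174.6 = 74.2 → ξ₂ = 43.48 mol/s.
Outlet amounts (n = n₀ + Σ ν·ξ):
  D: 174.6 − 1(30.73) − 1(43.48) = 100.4
  G: 0 + 1(30.73) = 30.73
  H: 0 + 1(43.48) = 43.48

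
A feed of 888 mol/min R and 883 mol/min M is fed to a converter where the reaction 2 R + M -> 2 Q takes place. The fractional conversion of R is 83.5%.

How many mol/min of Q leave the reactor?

741 mol/min

R reacted = 0.835 × 888 = 741.5 mol/min; ν_R = −2, so ξ = 741.5/2 = 370.7 mol/min.
Outlet amounts (n = n₀ + ν ξ):
  R: 888 − 2(370.7) = 146.5
  M: 883 − 1(370.7) = 512.3
  Q: 0 + 2(370.7) = 741.5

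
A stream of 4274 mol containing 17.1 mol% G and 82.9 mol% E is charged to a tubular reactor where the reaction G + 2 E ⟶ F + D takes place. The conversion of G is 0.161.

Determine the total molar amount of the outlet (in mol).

4160 mol

G reacted = 0.161 × 730.9 = 117.7 mol; ν_G = −1, so ξ = 117.7/1 = 117.7 mol.
Outlet amounts (n = n₀ + ν ξ):
  G: 730.9 − 1(117.7) = 613.2
  E: 3543 − 2(117.7) = 3308
  F: 0 + 1(117.7) = 117.7
  D: 0 + 1(117.7) = 117.7
Total out = 613.2 + 3308 + 117.7 + 117.7 = 4156 mol.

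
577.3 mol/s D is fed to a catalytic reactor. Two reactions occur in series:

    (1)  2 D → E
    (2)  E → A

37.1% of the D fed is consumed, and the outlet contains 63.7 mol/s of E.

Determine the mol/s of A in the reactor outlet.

Conversion of D: D consumed = 2ξ₁ = 0.371 × 577.3 → ξ₁ = 107.1 mol/s.
E balance: n_E = 0 + 1ξ₁ − 1ξ₂ = 63.7 → ξ₂ = (1·107.1 − 63.7)/1 = 43.39 mol/s.
Outlet amounts (n = n₀ + Σ ν·ξ):
  D: 577.3 − 2(107.1) = 363.1
  E: 0 + 1(107.1) − 1(43.39) = 63.7
  A: 0 + 1(43.39) = 43.39

43.4 mol/s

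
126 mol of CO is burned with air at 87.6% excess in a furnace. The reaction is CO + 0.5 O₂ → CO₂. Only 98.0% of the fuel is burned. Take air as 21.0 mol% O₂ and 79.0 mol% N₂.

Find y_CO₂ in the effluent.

Stoichiometric O₂ = 0.5 × 126 = 63 mol; O₂ fed = 63 × 1.876 = 118.2 mol.
N₂ fed = 118.2 × 79/21 = 444.6 mol.
Fuel reacted = 0.98 × 126 → ξ = 123.5 mol.
Outlet (n = n₀ + ν ξ):
  CO: 126 − 1(123.5) = 2.52
  O₂: 118.2 − 0.5(123.5) = 56.45
  N₂: 444.6 (inert)
  CO₂: 0 + 1(123.5) = 123.5
Total out = 627.1 mol; y_CO₂ = 123.5 / 627.1 = 0.1969.

0.197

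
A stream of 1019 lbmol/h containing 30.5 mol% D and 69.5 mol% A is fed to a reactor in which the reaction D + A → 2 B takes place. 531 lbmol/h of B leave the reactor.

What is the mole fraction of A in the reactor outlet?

For B: n = n₀ + 2ξ → 531 = 0 + 2ξ, giving ξ = 265.5 lbmol/h.
Outlet amounts (n = n₀ + ν ξ):
  D: 310.8 − 1(265.5) = 45.3
  A: 708.2 − 1(265.5) = 442.7
  B: 0 + 2(265.5) = 531
Total out = 1019 lbmol/h; y_A = 442.7 / 1019 = 0.4345.

0.434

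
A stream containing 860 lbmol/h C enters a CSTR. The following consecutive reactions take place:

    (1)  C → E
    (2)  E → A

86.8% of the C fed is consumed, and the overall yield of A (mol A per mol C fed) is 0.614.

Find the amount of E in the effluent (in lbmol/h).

Conversion of C: C consumed = 1ξ₁ = 0.868 × 860 → ξ₁ = 746.5 lbmol/h.
Yield of A: 1ξ₂ / 860 = 0.614 → ξ₂ = 528 lbmol/h.
Outlet amounts (n = n₀ + Σ ν·ξ):
  C: 860 − 1(746.5) = 113.5
  E: 0 + 1(746.5) − 1(528) = 218.4
  A: 0 + 1(528) = 528

218 lbmol/h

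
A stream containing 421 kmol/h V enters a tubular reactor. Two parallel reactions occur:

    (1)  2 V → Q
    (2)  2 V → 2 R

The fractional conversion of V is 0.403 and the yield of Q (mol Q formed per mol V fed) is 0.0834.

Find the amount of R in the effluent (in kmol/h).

Yield of Q: 1ξ₁ / 421 = 0.0834 → ξ₁ = 35.11 kmol/h.
Conversion of V: 2ξ₁ + 2ξ₂ = 0.403 × 421 = 169.7 → ξ₂ = 49.72 kmol/h.
Outlet amounts (n = n₀ + Σ ν·ξ):
  V: 421 − 2(35.11) − 2(49.72) = 251.3
  Q: 0 + 1(35.11) = 35.11
  R: 0 + 2(49.72) = 99.44

99.4 kmol/h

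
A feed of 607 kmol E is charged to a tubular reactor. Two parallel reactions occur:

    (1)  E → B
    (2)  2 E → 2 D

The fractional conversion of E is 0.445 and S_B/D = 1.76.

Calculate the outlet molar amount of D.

97.9 kmol

Conversion of E: E consumed = 0.445 × 607 = 270.1 kmol = 1ξ₁ + 2ξ₂.
Selectivity: 1ξ₁ / (2ξ₂) = 1.76 → ξ₁ = 3.52 ξ₂.
Substitute: (1·3.52 + 2) ξ₂ = 270.1 → ξ₂ = 48.93 kmol, ξ₁ = 172.2 kmol.
Outlet amounts (n = n₀ + Σ ν·ξ):
  E: 607 − 1(172.2) − 2(48.93) = 336.9
  B: 0 + 1(172.2) = 172.2
  D: 0 + 2(48.93) = 97.87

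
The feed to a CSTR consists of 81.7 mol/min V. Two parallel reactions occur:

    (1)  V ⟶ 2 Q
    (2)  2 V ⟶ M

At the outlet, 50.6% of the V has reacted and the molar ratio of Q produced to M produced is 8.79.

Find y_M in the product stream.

0.0624

Conversion of V: V consumed = 0.506 × 81.7 = 41.34 mol/min = 1ξ₁ + 2ξ₂.
Selectivity: 2ξ₁ / (1ξ₂) = 8.79 → ξ₁ = 4.395 ξ₂.
Substitute: (1·4.395 + 2) ξ₂ = 41.34 → ξ₂ = 6.464 mol/min, ξ₁ = 28.41 mol/min.
Outlet amounts (n = n₀ + Σ ν·ξ):
  V: 81.7 − 1(28.41) − 2(6.464) = 40.36
  Q: 0 + 2(28.41) = 56.82
  M: 0 + 1(6.464) = 6.464
Total out = 103.6 mol/min; y_M = 6.464 / 103.6 = 0.06237.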